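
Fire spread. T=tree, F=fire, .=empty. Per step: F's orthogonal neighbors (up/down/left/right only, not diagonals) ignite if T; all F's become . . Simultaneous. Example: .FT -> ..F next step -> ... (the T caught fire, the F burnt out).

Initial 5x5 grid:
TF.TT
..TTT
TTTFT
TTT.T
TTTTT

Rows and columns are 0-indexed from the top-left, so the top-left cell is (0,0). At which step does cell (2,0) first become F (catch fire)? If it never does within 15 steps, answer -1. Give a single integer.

Step 1: cell (2,0)='T' (+4 fires, +2 burnt)
Step 2: cell (2,0)='T' (+6 fires, +4 burnt)
Step 3: cell (2,0)='F' (+5 fires, +6 burnt)
  -> target ignites at step 3
Step 4: cell (2,0)='.' (+3 fires, +5 burnt)
Step 5: cell (2,0)='.' (+1 fires, +3 burnt)
Step 6: cell (2,0)='.' (+0 fires, +1 burnt)
  fire out at step 6

3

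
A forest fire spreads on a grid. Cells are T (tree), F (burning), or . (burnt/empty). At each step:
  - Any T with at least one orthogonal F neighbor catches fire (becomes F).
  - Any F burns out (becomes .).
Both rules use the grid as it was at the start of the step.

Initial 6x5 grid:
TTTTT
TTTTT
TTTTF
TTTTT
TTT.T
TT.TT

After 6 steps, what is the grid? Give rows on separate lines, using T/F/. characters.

Step 1: 3 trees catch fire, 1 burn out
  TTTTT
  TTTTF
  TTTF.
  TTTTF
  TTT.T
  TT.TT
Step 2: 5 trees catch fire, 3 burn out
  TTTTF
  TTTF.
  TTF..
  TTTF.
  TTT.F
  TT.TT
Step 3: 5 trees catch fire, 5 burn out
  TTTF.
  TTF..
  TF...
  TTF..
  TTT..
  TT.TF
Step 4: 6 trees catch fire, 5 burn out
  TTF..
  TF...
  F....
  TF...
  TTF..
  TT.F.
Step 5: 4 trees catch fire, 6 burn out
  TF...
  F....
  .....
  F....
  TF...
  TT...
Step 6: 3 trees catch fire, 4 burn out
  F....
  .....
  .....
  .....
  F....
  TF...

F....
.....
.....
.....
F....
TF...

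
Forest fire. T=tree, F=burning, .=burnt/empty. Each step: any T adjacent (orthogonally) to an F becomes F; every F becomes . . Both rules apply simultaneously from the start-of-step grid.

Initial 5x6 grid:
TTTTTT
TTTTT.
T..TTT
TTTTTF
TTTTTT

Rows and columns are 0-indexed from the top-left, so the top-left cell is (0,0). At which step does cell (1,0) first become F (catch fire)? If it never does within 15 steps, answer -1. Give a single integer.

Step 1: cell (1,0)='T' (+3 fires, +1 burnt)
Step 2: cell (1,0)='T' (+3 fires, +3 burnt)
Step 3: cell (1,0)='T' (+4 fires, +3 burnt)
Step 4: cell (1,0)='T' (+4 fires, +4 burnt)
Step 5: cell (1,0)='T' (+5 fires, +4 burnt)
Step 6: cell (1,0)='T' (+4 fires, +5 burnt)
Step 7: cell (1,0)='F' (+2 fires, +4 burnt)
  -> target ignites at step 7
Step 8: cell (1,0)='.' (+1 fires, +2 burnt)
Step 9: cell (1,0)='.' (+0 fires, +1 burnt)
  fire out at step 9

7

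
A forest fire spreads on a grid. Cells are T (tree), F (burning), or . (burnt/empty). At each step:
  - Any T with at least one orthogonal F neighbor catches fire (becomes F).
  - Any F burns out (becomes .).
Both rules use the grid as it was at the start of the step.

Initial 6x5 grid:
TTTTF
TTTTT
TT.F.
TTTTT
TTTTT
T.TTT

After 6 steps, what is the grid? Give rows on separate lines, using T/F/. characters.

Step 1: 4 trees catch fire, 2 burn out
  TTTF.
  TTTFF
  TT...
  TTTFT
  TTTTT
  T.TTT
Step 2: 5 trees catch fire, 4 burn out
  TTF..
  TTF..
  TT...
  TTF.F
  TTTFT
  T.TTT
Step 3: 6 trees catch fire, 5 burn out
  TF...
  TF...
  TT...
  TF...
  TTF.F
  T.TFT
Step 4: 7 trees catch fire, 6 burn out
  F....
  F....
  TF...
  F....
  TF...
  T.F.F
Step 5: 2 trees catch fire, 7 burn out
  .....
  .....
  F....
  .....
  F....
  T....
Step 6: 1 trees catch fire, 2 burn out
  .....
  .....
  .....
  .....
  .....
  F....

.....
.....
.....
.....
.....
F....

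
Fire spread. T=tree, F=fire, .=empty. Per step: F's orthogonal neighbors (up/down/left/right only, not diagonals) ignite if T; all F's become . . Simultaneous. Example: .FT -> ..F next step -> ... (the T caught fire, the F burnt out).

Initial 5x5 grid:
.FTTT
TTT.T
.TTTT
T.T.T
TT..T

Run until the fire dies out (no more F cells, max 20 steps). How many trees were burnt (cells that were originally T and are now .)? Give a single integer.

Answer: 14

Derivation:
Step 1: +2 fires, +1 burnt (F count now 2)
Step 2: +4 fires, +2 burnt (F count now 4)
Step 3: +2 fires, +4 burnt (F count now 2)
Step 4: +3 fires, +2 burnt (F count now 3)
Step 5: +1 fires, +3 burnt (F count now 1)
Step 6: +1 fires, +1 burnt (F count now 1)
Step 7: +1 fires, +1 burnt (F count now 1)
Step 8: +0 fires, +1 burnt (F count now 0)
Fire out after step 8
Initially T: 17, now '.': 22
Total burnt (originally-T cells now '.'): 14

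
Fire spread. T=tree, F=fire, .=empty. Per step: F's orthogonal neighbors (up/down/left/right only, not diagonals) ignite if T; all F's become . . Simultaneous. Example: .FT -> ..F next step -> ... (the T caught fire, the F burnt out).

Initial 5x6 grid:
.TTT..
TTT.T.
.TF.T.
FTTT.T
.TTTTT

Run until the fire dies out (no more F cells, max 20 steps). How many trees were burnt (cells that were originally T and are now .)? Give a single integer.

Answer: 16

Derivation:
Step 1: +4 fires, +2 burnt (F count now 4)
Step 2: +5 fires, +4 burnt (F count now 5)
Step 3: +4 fires, +5 burnt (F count now 4)
Step 4: +1 fires, +4 burnt (F count now 1)
Step 5: +1 fires, +1 burnt (F count now 1)
Step 6: +1 fires, +1 burnt (F count now 1)
Step 7: +0 fires, +1 burnt (F count now 0)
Fire out after step 7
Initially T: 18, now '.': 28
Total burnt (originally-T cells now '.'): 16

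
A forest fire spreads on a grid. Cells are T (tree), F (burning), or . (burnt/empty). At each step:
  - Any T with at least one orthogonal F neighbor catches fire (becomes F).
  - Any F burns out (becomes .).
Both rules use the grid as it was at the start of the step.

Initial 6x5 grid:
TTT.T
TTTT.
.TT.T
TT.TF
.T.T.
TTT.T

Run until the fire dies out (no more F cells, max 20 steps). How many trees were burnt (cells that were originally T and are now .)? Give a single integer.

Answer: 3

Derivation:
Step 1: +2 fires, +1 burnt (F count now 2)
Step 2: +1 fires, +2 burnt (F count now 1)
Step 3: +0 fires, +1 burnt (F count now 0)
Fire out after step 3
Initially T: 20, now '.': 13
Total burnt (originally-T cells now '.'): 3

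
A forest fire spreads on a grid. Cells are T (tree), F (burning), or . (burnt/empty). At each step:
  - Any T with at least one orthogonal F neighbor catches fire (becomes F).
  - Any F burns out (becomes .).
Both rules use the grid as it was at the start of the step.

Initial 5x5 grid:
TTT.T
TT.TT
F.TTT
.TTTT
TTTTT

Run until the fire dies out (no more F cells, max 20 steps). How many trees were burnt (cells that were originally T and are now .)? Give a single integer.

Step 1: +1 fires, +1 burnt (F count now 1)
Step 2: +2 fires, +1 burnt (F count now 2)
Step 3: +1 fires, +2 burnt (F count now 1)
Step 4: +1 fires, +1 burnt (F count now 1)
Step 5: +0 fires, +1 burnt (F count now 0)
Fire out after step 5
Initially T: 20, now '.': 10
Total burnt (originally-T cells now '.'): 5

Answer: 5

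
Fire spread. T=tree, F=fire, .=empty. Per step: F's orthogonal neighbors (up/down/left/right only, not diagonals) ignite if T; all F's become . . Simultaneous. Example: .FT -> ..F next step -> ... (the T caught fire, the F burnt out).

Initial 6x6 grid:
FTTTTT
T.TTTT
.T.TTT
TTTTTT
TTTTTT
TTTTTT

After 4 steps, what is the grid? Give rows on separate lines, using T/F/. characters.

Step 1: 2 trees catch fire, 1 burn out
  .FTTTT
  F.TTTT
  .T.TTT
  TTTTTT
  TTTTTT
  TTTTTT
Step 2: 1 trees catch fire, 2 burn out
  ..FTTT
  ..TTTT
  .T.TTT
  TTTTTT
  TTTTTT
  TTTTTT
Step 3: 2 trees catch fire, 1 burn out
  ...FTT
  ..FTTT
  .T.TTT
  TTTTTT
  TTTTTT
  TTTTTT
Step 4: 2 trees catch fire, 2 burn out
  ....FT
  ...FTT
  .T.TTT
  TTTTTT
  TTTTTT
  TTTTTT

....FT
...FTT
.T.TTT
TTTTTT
TTTTTT
TTTTTT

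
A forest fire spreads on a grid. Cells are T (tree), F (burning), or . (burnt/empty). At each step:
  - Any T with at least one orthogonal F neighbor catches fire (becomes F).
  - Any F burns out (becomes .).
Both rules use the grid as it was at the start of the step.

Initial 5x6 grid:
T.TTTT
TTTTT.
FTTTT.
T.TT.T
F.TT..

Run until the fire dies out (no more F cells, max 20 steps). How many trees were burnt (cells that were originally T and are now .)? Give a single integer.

Step 1: +3 fires, +2 burnt (F count now 3)
Step 2: +3 fires, +3 burnt (F count now 3)
Step 3: +3 fires, +3 burnt (F count now 3)
Step 4: +5 fires, +3 burnt (F count now 5)
Step 5: +3 fires, +5 burnt (F count now 3)
Step 6: +1 fires, +3 burnt (F count now 1)
Step 7: +1 fires, +1 burnt (F count now 1)
Step 8: +0 fires, +1 burnt (F count now 0)
Fire out after step 8
Initially T: 20, now '.': 29
Total burnt (originally-T cells now '.'): 19

Answer: 19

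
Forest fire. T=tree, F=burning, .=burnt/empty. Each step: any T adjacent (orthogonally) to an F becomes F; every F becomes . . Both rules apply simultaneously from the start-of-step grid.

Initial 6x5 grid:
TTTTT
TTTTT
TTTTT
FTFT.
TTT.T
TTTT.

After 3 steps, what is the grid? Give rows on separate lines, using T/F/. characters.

Step 1: 6 trees catch fire, 2 burn out
  TTTTT
  TTTTT
  FTFTT
  .F.F.
  FTF.T
  TTTT.
Step 2: 7 trees catch fire, 6 burn out
  TTTTT
  FTFTT
  .F.FT
  .....
  .F..T
  FTFT.
Step 3: 7 trees catch fire, 7 burn out
  FTFTT
  .F.FT
  ....F
  .....
  ....T
  .F.F.

FTFTT
.F.FT
....F
.....
....T
.F.F.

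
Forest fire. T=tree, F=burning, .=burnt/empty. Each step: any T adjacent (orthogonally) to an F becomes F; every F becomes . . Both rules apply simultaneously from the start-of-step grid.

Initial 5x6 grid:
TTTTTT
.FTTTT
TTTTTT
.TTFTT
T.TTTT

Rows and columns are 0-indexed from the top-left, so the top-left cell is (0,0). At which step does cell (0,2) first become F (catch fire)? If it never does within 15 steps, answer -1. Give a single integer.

Step 1: cell (0,2)='T' (+7 fires, +2 burnt)
Step 2: cell (0,2)='F' (+10 fires, +7 burnt)
  -> target ignites at step 2
Step 3: cell (0,2)='.' (+4 fires, +10 burnt)
Step 4: cell (0,2)='.' (+2 fires, +4 burnt)
Step 5: cell (0,2)='.' (+1 fires, +2 burnt)
Step 6: cell (0,2)='.' (+0 fires, +1 burnt)
  fire out at step 6

2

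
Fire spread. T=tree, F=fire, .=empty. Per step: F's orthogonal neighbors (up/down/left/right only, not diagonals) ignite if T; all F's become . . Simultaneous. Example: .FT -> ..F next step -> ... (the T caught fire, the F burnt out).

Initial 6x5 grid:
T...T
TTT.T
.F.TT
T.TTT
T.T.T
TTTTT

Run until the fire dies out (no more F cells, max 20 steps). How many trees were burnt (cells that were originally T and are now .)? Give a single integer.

Answer: 4

Derivation:
Step 1: +1 fires, +1 burnt (F count now 1)
Step 2: +2 fires, +1 burnt (F count now 2)
Step 3: +1 fires, +2 burnt (F count now 1)
Step 4: +0 fires, +1 burnt (F count now 0)
Fire out after step 4
Initially T: 20, now '.': 14
Total burnt (originally-T cells now '.'): 4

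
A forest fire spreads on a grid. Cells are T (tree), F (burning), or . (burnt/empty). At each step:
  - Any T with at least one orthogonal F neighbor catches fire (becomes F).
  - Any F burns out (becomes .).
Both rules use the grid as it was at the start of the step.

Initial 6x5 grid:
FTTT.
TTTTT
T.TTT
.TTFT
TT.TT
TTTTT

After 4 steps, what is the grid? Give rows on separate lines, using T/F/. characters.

Step 1: 6 trees catch fire, 2 burn out
  .FTT.
  FTTTT
  T.TFT
  .TF.F
  TT.FT
  TTTTT
Step 2: 9 trees catch fire, 6 burn out
  ..FT.
  .FTFT
  F.F.F
  .F...
  TT..F
  TTTFT
Step 3: 6 trees catch fire, 9 burn out
  ...F.
  ..F.F
  .....
  .....
  TF...
  TTF.F
Step 4: 2 trees catch fire, 6 burn out
  .....
  .....
  .....
  .....
  F....
  TF...

.....
.....
.....
.....
F....
TF...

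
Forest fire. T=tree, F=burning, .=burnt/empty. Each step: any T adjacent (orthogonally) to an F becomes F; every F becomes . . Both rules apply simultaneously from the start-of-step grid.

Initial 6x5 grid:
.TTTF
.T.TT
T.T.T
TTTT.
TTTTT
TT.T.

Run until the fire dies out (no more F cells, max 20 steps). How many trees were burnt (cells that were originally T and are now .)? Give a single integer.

Step 1: +2 fires, +1 burnt (F count now 2)
Step 2: +3 fires, +2 burnt (F count now 3)
Step 3: +1 fires, +3 burnt (F count now 1)
Step 4: +1 fires, +1 burnt (F count now 1)
Step 5: +0 fires, +1 burnt (F count now 0)
Fire out after step 5
Initially T: 21, now '.': 16
Total burnt (originally-T cells now '.'): 7

Answer: 7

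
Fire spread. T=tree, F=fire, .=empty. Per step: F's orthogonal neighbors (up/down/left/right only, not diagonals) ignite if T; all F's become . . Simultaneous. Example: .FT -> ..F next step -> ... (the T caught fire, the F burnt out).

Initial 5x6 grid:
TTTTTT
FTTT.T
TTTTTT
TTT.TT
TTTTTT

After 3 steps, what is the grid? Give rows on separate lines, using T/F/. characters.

Step 1: 3 trees catch fire, 1 burn out
  FTTTTT
  .FTT.T
  FTTTTT
  TTT.TT
  TTTTTT
Step 2: 4 trees catch fire, 3 burn out
  .FTTTT
  ..FT.T
  .FTTTT
  FTT.TT
  TTTTTT
Step 3: 5 trees catch fire, 4 burn out
  ..FTTT
  ...F.T
  ..FTTT
  .FT.TT
  FTTTTT

..FTTT
...F.T
..FTTT
.FT.TT
FTTTTT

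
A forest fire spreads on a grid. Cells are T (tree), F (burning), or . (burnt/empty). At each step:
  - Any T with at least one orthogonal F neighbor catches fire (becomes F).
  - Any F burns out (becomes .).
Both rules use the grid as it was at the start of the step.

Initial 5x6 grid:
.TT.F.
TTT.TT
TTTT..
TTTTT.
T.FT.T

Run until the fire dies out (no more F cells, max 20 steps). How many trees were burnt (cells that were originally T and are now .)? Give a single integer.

Step 1: +3 fires, +2 burnt (F count now 3)
Step 2: +4 fires, +3 burnt (F count now 4)
Step 3: +5 fires, +4 burnt (F count now 5)
Step 4: +4 fires, +5 burnt (F count now 4)
Step 5: +2 fires, +4 burnt (F count now 2)
Step 6: +0 fires, +2 burnt (F count now 0)
Fire out after step 6
Initially T: 19, now '.': 29
Total burnt (originally-T cells now '.'): 18

Answer: 18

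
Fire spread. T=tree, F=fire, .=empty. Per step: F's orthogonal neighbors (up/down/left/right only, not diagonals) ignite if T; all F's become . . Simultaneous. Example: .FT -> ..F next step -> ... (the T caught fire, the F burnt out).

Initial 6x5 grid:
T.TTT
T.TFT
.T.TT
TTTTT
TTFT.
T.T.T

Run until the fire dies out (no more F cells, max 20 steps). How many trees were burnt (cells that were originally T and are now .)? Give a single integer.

Answer: 18

Derivation:
Step 1: +8 fires, +2 burnt (F count now 8)
Step 2: +6 fires, +8 burnt (F count now 6)
Step 3: +4 fires, +6 burnt (F count now 4)
Step 4: +0 fires, +4 burnt (F count now 0)
Fire out after step 4
Initially T: 21, now '.': 27
Total burnt (originally-T cells now '.'): 18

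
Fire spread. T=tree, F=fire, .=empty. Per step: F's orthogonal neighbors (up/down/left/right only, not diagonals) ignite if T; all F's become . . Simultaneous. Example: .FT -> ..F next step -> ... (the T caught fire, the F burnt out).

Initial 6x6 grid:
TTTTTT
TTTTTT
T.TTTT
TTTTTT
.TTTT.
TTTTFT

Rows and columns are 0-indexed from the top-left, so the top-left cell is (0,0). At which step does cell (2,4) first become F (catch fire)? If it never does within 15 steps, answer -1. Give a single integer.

Step 1: cell (2,4)='T' (+3 fires, +1 burnt)
Step 2: cell (2,4)='T' (+3 fires, +3 burnt)
Step 3: cell (2,4)='F' (+5 fires, +3 burnt)
  -> target ignites at step 3
Step 4: cell (2,4)='.' (+6 fires, +5 burnt)
Step 5: cell (2,4)='.' (+5 fires, +6 burnt)
Step 6: cell (2,4)='.' (+4 fires, +5 burnt)
Step 7: cell (2,4)='.' (+3 fires, +4 burnt)
Step 8: cell (2,4)='.' (+2 fires, +3 burnt)
Step 9: cell (2,4)='.' (+1 fires, +2 burnt)
Step 10: cell (2,4)='.' (+0 fires, +1 burnt)
  fire out at step 10

3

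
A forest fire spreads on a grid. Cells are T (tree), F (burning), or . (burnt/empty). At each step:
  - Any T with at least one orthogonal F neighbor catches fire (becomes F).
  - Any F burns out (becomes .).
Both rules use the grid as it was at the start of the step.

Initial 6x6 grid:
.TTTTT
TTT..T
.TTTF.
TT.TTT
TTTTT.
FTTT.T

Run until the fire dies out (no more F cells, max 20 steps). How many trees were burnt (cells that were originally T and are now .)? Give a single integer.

Step 1: +4 fires, +2 burnt (F count now 4)
Step 2: +7 fires, +4 burnt (F count now 7)
Step 3: +6 fires, +7 burnt (F count now 6)
Step 4: +2 fires, +6 burnt (F count now 2)
Step 5: +3 fires, +2 burnt (F count now 3)
Step 6: +1 fires, +3 burnt (F count now 1)
Step 7: +1 fires, +1 burnt (F count now 1)
Step 8: +1 fires, +1 burnt (F count now 1)
Step 9: +0 fires, +1 burnt (F count now 0)
Fire out after step 9
Initially T: 26, now '.': 35
Total burnt (originally-T cells now '.'): 25

Answer: 25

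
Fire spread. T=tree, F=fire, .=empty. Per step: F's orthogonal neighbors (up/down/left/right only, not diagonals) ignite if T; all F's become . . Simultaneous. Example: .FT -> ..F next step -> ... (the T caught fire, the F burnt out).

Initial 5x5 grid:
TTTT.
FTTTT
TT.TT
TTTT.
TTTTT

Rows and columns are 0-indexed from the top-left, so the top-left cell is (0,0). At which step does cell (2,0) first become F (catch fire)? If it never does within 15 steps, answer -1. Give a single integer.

Step 1: cell (2,0)='F' (+3 fires, +1 burnt)
  -> target ignites at step 1
Step 2: cell (2,0)='.' (+4 fires, +3 burnt)
Step 3: cell (2,0)='.' (+4 fires, +4 burnt)
Step 4: cell (2,0)='.' (+5 fires, +4 burnt)
Step 5: cell (2,0)='.' (+3 fires, +5 burnt)
Step 6: cell (2,0)='.' (+1 fires, +3 burnt)
Step 7: cell (2,0)='.' (+1 fires, +1 burnt)
Step 8: cell (2,0)='.' (+0 fires, +1 burnt)
  fire out at step 8

1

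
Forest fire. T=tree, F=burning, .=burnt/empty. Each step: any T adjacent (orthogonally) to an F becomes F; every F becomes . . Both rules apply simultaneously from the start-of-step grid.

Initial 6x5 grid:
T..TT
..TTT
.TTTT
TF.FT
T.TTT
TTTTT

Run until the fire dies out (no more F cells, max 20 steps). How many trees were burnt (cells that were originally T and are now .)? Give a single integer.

Answer: 20

Derivation:
Step 1: +5 fires, +2 burnt (F count now 5)
Step 2: +7 fires, +5 burnt (F count now 7)
Step 3: +6 fires, +7 burnt (F count now 6)
Step 4: +2 fires, +6 burnt (F count now 2)
Step 5: +0 fires, +2 burnt (F count now 0)
Fire out after step 5
Initially T: 21, now '.': 29
Total burnt (originally-T cells now '.'): 20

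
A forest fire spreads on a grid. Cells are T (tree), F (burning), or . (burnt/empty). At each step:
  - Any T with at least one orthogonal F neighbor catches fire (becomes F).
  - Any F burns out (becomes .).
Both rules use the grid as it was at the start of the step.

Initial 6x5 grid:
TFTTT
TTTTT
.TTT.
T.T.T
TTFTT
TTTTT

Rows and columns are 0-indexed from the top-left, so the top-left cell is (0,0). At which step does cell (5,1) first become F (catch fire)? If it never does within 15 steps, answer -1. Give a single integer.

Step 1: cell (5,1)='T' (+7 fires, +2 burnt)
Step 2: cell (5,1)='F' (+9 fires, +7 burnt)
  -> target ignites at step 2
Step 3: cell (5,1)='.' (+7 fires, +9 burnt)
Step 4: cell (5,1)='.' (+1 fires, +7 burnt)
Step 5: cell (5,1)='.' (+0 fires, +1 burnt)
  fire out at step 5

2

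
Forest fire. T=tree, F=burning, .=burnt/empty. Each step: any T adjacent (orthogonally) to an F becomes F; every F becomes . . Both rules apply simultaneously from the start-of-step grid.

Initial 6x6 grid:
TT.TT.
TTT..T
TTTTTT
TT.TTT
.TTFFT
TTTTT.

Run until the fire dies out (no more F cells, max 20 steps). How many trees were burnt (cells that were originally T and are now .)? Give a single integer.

Answer: 25

Derivation:
Step 1: +6 fires, +2 burnt (F count now 6)
Step 2: +5 fires, +6 burnt (F count now 5)
Step 3: +4 fires, +5 burnt (F count now 4)
Step 4: +5 fires, +4 burnt (F count now 5)
Step 5: +2 fires, +5 burnt (F count now 2)
Step 6: +2 fires, +2 burnt (F count now 2)
Step 7: +1 fires, +2 burnt (F count now 1)
Step 8: +0 fires, +1 burnt (F count now 0)
Fire out after step 8
Initially T: 27, now '.': 34
Total burnt (originally-T cells now '.'): 25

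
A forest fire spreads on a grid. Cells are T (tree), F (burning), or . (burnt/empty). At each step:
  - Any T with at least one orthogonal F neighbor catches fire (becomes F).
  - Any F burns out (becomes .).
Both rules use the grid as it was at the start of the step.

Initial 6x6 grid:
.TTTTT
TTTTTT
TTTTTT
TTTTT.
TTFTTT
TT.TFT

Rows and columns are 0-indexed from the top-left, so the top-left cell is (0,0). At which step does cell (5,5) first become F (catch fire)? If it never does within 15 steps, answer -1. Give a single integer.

Step 1: cell (5,5)='F' (+6 fires, +2 burnt)
  -> target ignites at step 1
Step 2: cell (5,5)='.' (+7 fires, +6 burnt)
Step 3: cell (5,5)='.' (+6 fires, +7 burnt)
Step 4: cell (5,5)='.' (+6 fires, +6 burnt)
Step 5: cell (5,5)='.' (+5 fires, +6 burnt)
Step 6: cell (5,5)='.' (+1 fires, +5 burnt)
Step 7: cell (5,5)='.' (+0 fires, +1 burnt)
  fire out at step 7

1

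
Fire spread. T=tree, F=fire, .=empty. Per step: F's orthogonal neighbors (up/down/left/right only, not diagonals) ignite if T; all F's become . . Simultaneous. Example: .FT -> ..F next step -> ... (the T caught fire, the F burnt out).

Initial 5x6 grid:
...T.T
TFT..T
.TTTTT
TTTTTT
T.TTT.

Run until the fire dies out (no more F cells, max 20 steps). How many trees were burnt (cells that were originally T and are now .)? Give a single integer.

Answer: 19

Derivation:
Step 1: +3 fires, +1 burnt (F count now 3)
Step 2: +2 fires, +3 burnt (F count now 2)
Step 3: +3 fires, +2 burnt (F count now 3)
Step 4: +4 fires, +3 burnt (F count now 4)
Step 5: +3 fires, +4 burnt (F count now 3)
Step 6: +3 fires, +3 burnt (F count now 3)
Step 7: +1 fires, +3 burnt (F count now 1)
Step 8: +0 fires, +1 burnt (F count now 0)
Fire out after step 8
Initially T: 20, now '.': 29
Total burnt (originally-T cells now '.'): 19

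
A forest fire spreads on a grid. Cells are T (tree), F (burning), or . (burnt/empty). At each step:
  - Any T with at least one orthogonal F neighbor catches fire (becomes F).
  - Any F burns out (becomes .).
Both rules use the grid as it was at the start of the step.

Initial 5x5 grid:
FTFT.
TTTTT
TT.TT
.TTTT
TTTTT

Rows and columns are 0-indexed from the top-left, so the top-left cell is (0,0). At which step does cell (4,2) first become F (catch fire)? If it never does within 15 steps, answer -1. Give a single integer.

Step 1: cell (4,2)='T' (+4 fires, +2 burnt)
Step 2: cell (4,2)='T' (+3 fires, +4 burnt)
Step 3: cell (4,2)='T' (+3 fires, +3 burnt)
Step 4: cell (4,2)='T' (+3 fires, +3 burnt)
Step 5: cell (4,2)='T' (+4 fires, +3 burnt)
Step 6: cell (4,2)='F' (+3 fires, +4 burnt)
  -> target ignites at step 6
Step 7: cell (4,2)='.' (+0 fires, +3 burnt)
  fire out at step 7

6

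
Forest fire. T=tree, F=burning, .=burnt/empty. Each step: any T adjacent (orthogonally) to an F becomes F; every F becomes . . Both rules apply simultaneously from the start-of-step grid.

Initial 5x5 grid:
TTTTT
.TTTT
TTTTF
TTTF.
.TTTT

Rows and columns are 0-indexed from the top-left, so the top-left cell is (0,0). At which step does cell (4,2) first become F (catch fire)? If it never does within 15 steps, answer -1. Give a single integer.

Step 1: cell (4,2)='T' (+4 fires, +2 burnt)
Step 2: cell (4,2)='F' (+6 fires, +4 burnt)
  -> target ignites at step 2
Step 3: cell (4,2)='.' (+5 fires, +6 burnt)
Step 4: cell (4,2)='.' (+3 fires, +5 burnt)
Step 5: cell (4,2)='.' (+1 fires, +3 burnt)
Step 6: cell (4,2)='.' (+1 fires, +1 burnt)
Step 7: cell (4,2)='.' (+0 fires, +1 burnt)
  fire out at step 7

2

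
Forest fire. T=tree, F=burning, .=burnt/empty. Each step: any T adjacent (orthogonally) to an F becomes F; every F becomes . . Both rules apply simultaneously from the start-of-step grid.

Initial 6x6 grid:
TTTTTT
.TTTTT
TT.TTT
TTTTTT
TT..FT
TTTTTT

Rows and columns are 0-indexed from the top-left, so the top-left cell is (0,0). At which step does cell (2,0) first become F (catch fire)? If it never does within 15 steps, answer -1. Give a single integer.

Step 1: cell (2,0)='T' (+3 fires, +1 burnt)
Step 2: cell (2,0)='T' (+5 fires, +3 burnt)
Step 3: cell (2,0)='T' (+5 fires, +5 burnt)
Step 4: cell (2,0)='T' (+5 fires, +5 burnt)
Step 5: cell (2,0)='T' (+7 fires, +5 burnt)
Step 6: cell (2,0)='F' (+4 fires, +7 burnt)
  -> target ignites at step 6
Step 7: cell (2,0)='.' (+1 fires, +4 burnt)
Step 8: cell (2,0)='.' (+1 fires, +1 burnt)
Step 9: cell (2,0)='.' (+0 fires, +1 burnt)
  fire out at step 9

6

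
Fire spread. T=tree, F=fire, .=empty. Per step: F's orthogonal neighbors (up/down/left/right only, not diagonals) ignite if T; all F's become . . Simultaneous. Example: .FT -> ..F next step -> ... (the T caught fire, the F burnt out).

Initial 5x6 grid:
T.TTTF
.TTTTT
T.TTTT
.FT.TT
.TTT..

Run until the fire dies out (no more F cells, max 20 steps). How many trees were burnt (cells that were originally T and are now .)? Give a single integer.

Step 1: +4 fires, +2 burnt (F count now 4)
Step 2: +5 fires, +4 burnt (F count now 5)
Step 3: +7 fires, +5 burnt (F count now 7)
Step 4: +2 fires, +7 burnt (F count now 2)
Step 5: +0 fires, +2 burnt (F count now 0)
Fire out after step 5
Initially T: 20, now '.': 28
Total burnt (originally-T cells now '.'): 18

Answer: 18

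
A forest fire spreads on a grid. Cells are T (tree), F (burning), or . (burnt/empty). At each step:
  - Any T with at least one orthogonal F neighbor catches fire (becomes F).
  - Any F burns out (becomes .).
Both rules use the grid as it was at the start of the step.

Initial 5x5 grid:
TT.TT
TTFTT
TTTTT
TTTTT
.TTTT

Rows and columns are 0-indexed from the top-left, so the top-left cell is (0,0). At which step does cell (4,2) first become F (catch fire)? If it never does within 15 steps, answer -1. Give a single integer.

Step 1: cell (4,2)='T' (+3 fires, +1 burnt)
Step 2: cell (4,2)='T' (+7 fires, +3 burnt)
Step 3: cell (4,2)='F' (+7 fires, +7 burnt)
  -> target ignites at step 3
Step 4: cell (4,2)='.' (+4 fires, +7 burnt)
Step 5: cell (4,2)='.' (+1 fires, +4 burnt)
Step 6: cell (4,2)='.' (+0 fires, +1 burnt)
  fire out at step 6

3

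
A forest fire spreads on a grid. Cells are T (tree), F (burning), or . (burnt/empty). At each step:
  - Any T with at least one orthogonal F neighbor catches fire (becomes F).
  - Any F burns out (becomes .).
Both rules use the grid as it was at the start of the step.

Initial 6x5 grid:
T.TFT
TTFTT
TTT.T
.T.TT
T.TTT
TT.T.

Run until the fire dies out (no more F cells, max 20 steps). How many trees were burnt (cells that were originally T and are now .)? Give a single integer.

Step 1: +5 fires, +2 burnt (F count now 5)
Step 2: +3 fires, +5 burnt (F count now 3)
Step 3: +4 fires, +3 burnt (F count now 4)
Step 4: +1 fires, +4 burnt (F count now 1)
Step 5: +2 fires, +1 burnt (F count now 2)
Step 6: +1 fires, +2 burnt (F count now 1)
Step 7: +2 fires, +1 burnt (F count now 2)
Step 8: +0 fires, +2 burnt (F count now 0)
Fire out after step 8
Initially T: 21, now '.': 27
Total burnt (originally-T cells now '.'): 18

Answer: 18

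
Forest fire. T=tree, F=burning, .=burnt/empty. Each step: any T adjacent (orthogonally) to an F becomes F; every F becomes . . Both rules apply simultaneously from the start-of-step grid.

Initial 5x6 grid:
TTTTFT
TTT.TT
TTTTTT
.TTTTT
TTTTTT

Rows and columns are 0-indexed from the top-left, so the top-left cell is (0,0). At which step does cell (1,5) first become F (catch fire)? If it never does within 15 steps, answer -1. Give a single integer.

Step 1: cell (1,5)='T' (+3 fires, +1 burnt)
Step 2: cell (1,5)='F' (+3 fires, +3 burnt)
  -> target ignites at step 2
Step 3: cell (1,5)='.' (+5 fires, +3 burnt)
Step 4: cell (1,5)='.' (+6 fires, +5 burnt)
Step 5: cell (1,5)='.' (+5 fires, +6 burnt)
Step 6: cell (1,5)='.' (+3 fires, +5 burnt)
Step 7: cell (1,5)='.' (+1 fires, +3 burnt)
Step 8: cell (1,5)='.' (+1 fires, +1 burnt)
Step 9: cell (1,5)='.' (+0 fires, +1 burnt)
  fire out at step 9

2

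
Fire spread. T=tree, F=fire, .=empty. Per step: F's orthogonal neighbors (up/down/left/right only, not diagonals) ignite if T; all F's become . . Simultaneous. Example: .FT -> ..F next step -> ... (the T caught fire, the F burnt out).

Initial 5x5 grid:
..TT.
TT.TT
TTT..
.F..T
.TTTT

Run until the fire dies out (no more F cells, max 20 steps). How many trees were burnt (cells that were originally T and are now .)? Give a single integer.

Answer: 10

Derivation:
Step 1: +2 fires, +1 burnt (F count now 2)
Step 2: +4 fires, +2 burnt (F count now 4)
Step 3: +2 fires, +4 burnt (F count now 2)
Step 4: +1 fires, +2 burnt (F count now 1)
Step 5: +1 fires, +1 burnt (F count now 1)
Step 6: +0 fires, +1 burnt (F count now 0)
Fire out after step 6
Initially T: 14, now '.': 21
Total burnt (originally-T cells now '.'): 10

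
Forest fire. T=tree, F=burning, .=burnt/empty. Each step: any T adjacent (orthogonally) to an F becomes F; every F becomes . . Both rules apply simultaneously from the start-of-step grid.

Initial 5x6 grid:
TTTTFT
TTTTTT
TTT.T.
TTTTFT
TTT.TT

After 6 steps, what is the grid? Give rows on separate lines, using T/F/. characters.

Step 1: 7 trees catch fire, 2 burn out
  TTTF.F
  TTTTFT
  TTT.F.
  TTTF.F
  TTT.FT
Step 2: 5 trees catch fire, 7 burn out
  TTF...
  TTTF.F
  TTT...
  TTF...
  TTT..F
Step 3: 5 trees catch fire, 5 burn out
  TF....
  TTF...
  TTF...
  TF....
  TTF...
Step 4: 5 trees catch fire, 5 burn out
  F.....
  TF....
  TF....
  F.....
  TF....
Step 5: 3 trees catch fire, 5 burn out
  ......
  F.....
  F.....
  ......
  F.....
Step 6: 0 trees catch fire, 3 burn out
  ......
  ......
  ......
  ......
  ......

......
......
......
......
......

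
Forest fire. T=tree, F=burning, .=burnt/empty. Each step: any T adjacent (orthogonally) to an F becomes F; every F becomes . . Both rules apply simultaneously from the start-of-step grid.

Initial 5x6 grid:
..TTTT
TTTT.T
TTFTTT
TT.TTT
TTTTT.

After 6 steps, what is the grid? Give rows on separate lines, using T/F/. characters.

Step 1: 3 trees catch fire, 1 burn out
  ..TTTT
  TTFT.T
  TF.FTT
  TT.TTT
  TTTTT.
Step 2: 7 trees catch fire, 3 burn out
  ..FTTT
  TF.F.T
  F...FT
  TF.FTT
  TTTTT.
Step 3: 7 trees catch fire, 7 burn out
  ...FTT
  F....T
  .....F
  F...FT
  TFTFT.
Step 4: 6 trees catch fire, 7 burn out
  ....FT
  .....F
  ......
  .....F
  F.F.F.
Step 5: 1 trees catch fire, 6 burn out
  .....F
  ......
  ......
  ......
  ......
Step 6: 0 trees catch fire, 1 burn out
  ......
  ......
  ......
  ......
  ......

......
......
......
......
......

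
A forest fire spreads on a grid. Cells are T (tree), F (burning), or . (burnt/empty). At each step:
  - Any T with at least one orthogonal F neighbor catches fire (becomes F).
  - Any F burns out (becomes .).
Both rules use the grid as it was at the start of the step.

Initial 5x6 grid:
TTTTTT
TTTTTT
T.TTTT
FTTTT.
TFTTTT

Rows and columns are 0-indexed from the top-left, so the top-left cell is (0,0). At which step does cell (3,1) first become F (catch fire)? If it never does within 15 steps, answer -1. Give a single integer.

Step 1: cell (3,1)='F' (+4 fires, +2 burnt)
  -> target ignites at step 1
Step 2: cell (3,1)='.' (+3 fires, +4 burnt)
Step 3: cell (3,1)='.' (+5 fires, +3 burnt)
Step 4: cell (3,1)='.' (+5 fires, +5 burnt)
Step 5: cell (3,1)='.' (+3 fires, +5 burnt)
Step 6: cell (3,1)='.' (+3 fires, +3 burnt)
Step 7: cell (3,1)='.' (+2 fires, +3 burnt)
Step 8: cell (3,1)='.' (+1 fires, +2 burnt)
Step 9: cell (3,1)='.' (+0 fires, +1 burnt)
  fire out at step 9

1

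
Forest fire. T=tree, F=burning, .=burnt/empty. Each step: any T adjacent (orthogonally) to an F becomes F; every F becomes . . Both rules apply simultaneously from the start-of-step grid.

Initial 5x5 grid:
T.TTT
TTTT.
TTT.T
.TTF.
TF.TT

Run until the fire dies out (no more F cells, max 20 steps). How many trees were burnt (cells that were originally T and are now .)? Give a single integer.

Answer: 16

Derivation:
Step 1: +4 fires, +2 burnt (F count now 4)
Step 2: +3 fires, +4 burnt (F count now 3)
Step 3: +3 fires, +3 burnt (F count now 3)
Step 4: +3 fires, +3 burnt (F count now 3)
Step 5: +2 fires, +3 burnt (F count now 2)
Step 6: +1 fires, +2 burnt (F count now 1)
Step 7: +0 fires, +1 burnt (F count now 0)
Fire out after step 7
Initially T: 17, now '.': 24
Total burnt (originally-T cells now '.'): 16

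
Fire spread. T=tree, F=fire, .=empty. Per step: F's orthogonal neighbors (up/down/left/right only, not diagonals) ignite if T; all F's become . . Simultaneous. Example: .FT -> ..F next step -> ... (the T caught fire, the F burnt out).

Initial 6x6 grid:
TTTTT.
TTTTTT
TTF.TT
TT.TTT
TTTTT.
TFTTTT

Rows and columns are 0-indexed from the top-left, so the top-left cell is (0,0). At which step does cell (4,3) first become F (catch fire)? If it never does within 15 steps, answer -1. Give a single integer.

Step 1: cell (4,3)='T' (+5 fires, +2 burnt)
Step 2: cell (4,3)='T' (+8 fires, +5 burnt)
Step 3: cell (4,3)='F' (+7 fires, +8 burnt)
  -> target ignites at step 3
Step 4: cell (4,3)='.' (+7 fires, +7 burnt)
Step 5: cell (4,3)='.' (+2 fires, +7 burnt)
Step 6: cell (4,3)='.' (+1 fires, +2 burnt)
Step 7: cell (4,3)='.' (+0 fires, +1 burnt)
  fire out at step 7

3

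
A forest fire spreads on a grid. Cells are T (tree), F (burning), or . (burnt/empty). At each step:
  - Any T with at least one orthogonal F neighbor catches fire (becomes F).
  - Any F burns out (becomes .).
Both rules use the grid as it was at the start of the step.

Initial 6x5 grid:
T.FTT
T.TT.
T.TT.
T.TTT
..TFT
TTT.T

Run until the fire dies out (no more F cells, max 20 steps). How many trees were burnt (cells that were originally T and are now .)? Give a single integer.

Step 1: +5 fires, +2 burnt (F count now 5)
Step 2: +8 fires, +5 burnt (F count now 8)
Step 3: +1 fires, +8 burnt (F count now 1)
Step 4: +1 fires, +1 burnt (F count now 1)
Step 5: +0 fires, +1 burnt (F count now 0)
Fire out after step 5
Initially T: 19, now '.': 26
Total burnt (originally-T cells now '.'): 15

Answer: 15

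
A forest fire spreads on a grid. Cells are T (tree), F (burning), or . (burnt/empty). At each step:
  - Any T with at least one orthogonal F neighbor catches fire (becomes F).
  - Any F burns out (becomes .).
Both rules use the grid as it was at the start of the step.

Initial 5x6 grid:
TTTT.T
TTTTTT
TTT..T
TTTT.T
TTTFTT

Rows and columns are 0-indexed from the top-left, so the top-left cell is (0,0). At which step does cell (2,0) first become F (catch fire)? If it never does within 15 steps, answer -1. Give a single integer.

Step 1: cell (2,0)='T' (+3 fires, +1 burnt)
Step 2: cell (2,0)='T' (+3 fires, +3 burnt)
Step 3: cell (2,0)='T' (+4 fires, +3 burnt)
Step 4: cell (2,0)='T' (+4 fires, +4 burnt)
Step 5: cell (2,0)='F' (+5 fires, +4 burnt)
  -> target ignites at step 5
Step 6: cell (2,0)='.' (+5 fires, +5 burnt)
Step 7: cell (2,0)='.' (+1 fires, +5 burnt)
Step 8: cell (2,0)='.' (+0 fires, +1 burnt)
  fire out at step 8

5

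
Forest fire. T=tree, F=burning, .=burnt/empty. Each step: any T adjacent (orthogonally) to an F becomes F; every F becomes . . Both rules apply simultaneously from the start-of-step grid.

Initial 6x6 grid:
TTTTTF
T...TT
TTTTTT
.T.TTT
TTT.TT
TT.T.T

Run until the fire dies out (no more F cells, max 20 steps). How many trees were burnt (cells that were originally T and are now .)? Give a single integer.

Answer: 26

Derivation:
Step 1: +2 fires, +1 burnt (F count now 2)
Step 2: +3 fires, +2 burnt (F count now 3)
Step 3: +3 fires, +3 burnt (F count now 3)
Step 4: +4 fires, +3 burnt (F count now 4)
Step 5: +5 fires, +4 burnt (F count now 5)
Step 6: +2 fires, +5 burnt (F count now 2)
Step 7: +2 fires, +2 burnt (F count now 2)
Step 8: +1 fires, +2 burnt (F count now 1)
Step 9: +3 fires, +1 burnt (F count now 3)
Step 10: +1 fires, +3 burnt (F count now 1)
Step 11: +0 fires, +1 burnt (F count now 0)
Fire out after step 11
Initially T: 27, now '.': 35
Total burnt (originally-T cells now '.'): 26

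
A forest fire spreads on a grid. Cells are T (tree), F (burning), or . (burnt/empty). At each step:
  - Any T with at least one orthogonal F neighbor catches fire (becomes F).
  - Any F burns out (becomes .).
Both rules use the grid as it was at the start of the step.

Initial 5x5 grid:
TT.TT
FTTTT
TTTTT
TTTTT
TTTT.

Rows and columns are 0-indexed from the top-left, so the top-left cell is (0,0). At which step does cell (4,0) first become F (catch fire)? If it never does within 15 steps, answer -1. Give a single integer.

Step 1: cell (4,0)='T' (+3 fires, +1 burnt)
Step 2: cell (4,0)='T' (+4 fires, +3 burnt)
Step 3: cell (4,0)='F' (+4 fires, +4 burnt)
  -> target ignites at step 3
Step 4: cell (4,0)='.' (+5 fires, +4 burnt)
Step 5: cell (4,0)='.' (+4 fires, +5 burnt)
Step 6: cell (4,0)='.' (+2 fires, +4 burnt)
Step 7: cell (4,0)='.' (+0 fires, +2 burnt)
  fire out at step 7

3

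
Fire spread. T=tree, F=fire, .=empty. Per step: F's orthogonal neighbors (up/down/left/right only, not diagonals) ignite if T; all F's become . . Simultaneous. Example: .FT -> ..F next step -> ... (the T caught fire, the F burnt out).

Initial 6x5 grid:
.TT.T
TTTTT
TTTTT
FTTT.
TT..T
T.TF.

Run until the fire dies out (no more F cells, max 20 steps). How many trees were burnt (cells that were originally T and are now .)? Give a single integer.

Answer: 20

Derivation:
Step 1: +4 fires, +2 burnt (F count now 4)
Step 2: +5 fires, +4 burnt (F count now 5)
Step 3: +3 fires, +5 burnt (F count now 3)
Step 4: +3 fires, +3 burnt (F count now 3)
Step 5: +3 fires, +3 burnt (F count now 3)
Step 6: +1 fires, +3 burnt (F count now 1)
Step 7: +1 fires, +1 burnt (F count now 1)
Step 8: +0 fires, +1 burnt (F count now 0)
Fire out after step 8
Initially T: 21, now '.': 29
Total burnt (originally-T cells now '.'): 20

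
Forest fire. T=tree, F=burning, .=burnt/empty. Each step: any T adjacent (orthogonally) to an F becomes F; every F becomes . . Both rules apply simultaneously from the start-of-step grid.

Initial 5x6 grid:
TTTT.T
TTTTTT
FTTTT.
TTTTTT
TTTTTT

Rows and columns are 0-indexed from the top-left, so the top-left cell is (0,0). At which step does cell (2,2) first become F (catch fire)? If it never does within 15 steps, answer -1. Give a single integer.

Step 1: cell (2,2)='T' (+3 fires, +1 burnt)
Step 2: cell (2,2)='F' (+5 fires, +3 burnt)
  -> target ignites at step 2
Step 3: cell (2,2)='.' (+5 fires, +5 burnt)
Step 4: cell (2,2)='.' (+5 fires, +5 burnt)
Step 5: cell (2,2)='.' (+4 fires, +5 burnt)
Step 6: cell (2,2)='.' (+3 fires, +4 burnt)
Step 7: cell (2,2)='.' (+2 fires, +3 burnt)
Step 8: cell (2,2)='.' (+0 fires, +2 burnt)
  fire out at step 8

2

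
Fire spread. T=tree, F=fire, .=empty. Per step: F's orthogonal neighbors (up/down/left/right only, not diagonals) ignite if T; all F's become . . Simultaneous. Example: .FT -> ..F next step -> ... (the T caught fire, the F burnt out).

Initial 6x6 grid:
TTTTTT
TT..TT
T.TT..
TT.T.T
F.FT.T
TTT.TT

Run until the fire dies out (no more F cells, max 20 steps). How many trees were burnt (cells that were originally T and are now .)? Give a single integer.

Step 1: +4 fires, +2 burnt (F count now 4)
Step 2: +4 fires, +4 burnt (F count now 4)
Step 3: +2 fires, +4 burnt (F count now 2)
Step 4: +3 fires, +2 burnt (F count now 3)
Step 5: +1 fires, +3 burnt (F count now 1)
Step 6: +1 fires, +1 burnt (F count now 1)
Step 7: +1 fires, +1 burnt (F count now 1)
Step 8: +1 fires, +1 burnt (F count now 1)
Step 9: +2 fires, +1 burnt (F count now 2)
Step 10: +1 fires, +2 burnt (F count now 1)
Step 11: +0 fires, +1 burnt (F count now 0)
Fire out after step 11
Initially T: 24, now '.': 32
Total burnt (originally-T cells now '.'): 20

Answer: 20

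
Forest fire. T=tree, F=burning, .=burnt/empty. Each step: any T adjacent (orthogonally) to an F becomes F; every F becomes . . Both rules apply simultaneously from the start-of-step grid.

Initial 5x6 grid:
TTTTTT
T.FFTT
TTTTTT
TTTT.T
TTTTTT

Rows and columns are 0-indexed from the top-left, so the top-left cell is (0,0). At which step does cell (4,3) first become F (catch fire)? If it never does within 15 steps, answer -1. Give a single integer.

Step 1: cell (4,3)='T' (+5 fires, +2 burnt)
Step 2: cell (4,3)='T' (+7 fires, +5 burnt)
Step 3: cell (4,3)='F' (+7 fires, +7 burnt)
  -> target ignites at step 3
Step 4: cell (4,3)='.' (+5 fires, +7 burnt)
Step 5: cell (4,3)='.' (+2 fires, +5 burnt)
Step 6: cell (4,3)='.' (+0 fires, +2 burnt)
  fire out at step 6

3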